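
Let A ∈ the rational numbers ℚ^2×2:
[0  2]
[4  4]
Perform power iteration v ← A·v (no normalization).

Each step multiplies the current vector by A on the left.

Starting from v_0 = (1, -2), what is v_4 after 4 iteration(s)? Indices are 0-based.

v_4 = (-320, -896)

v_0 = (1, -2).
v_1 = A·v_0 = (-4, -4).
v_2 = A·v_1 = (-8, -32).
v_3 = A·v_2 = (-64, -160).
v_4 = A·v_3 = (-320, -896).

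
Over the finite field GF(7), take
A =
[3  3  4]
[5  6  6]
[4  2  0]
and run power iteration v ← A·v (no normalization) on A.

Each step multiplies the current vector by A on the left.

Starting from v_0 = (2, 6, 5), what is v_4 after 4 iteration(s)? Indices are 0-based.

v_4 = (0, 1, 0)

v_0 = (2, 6, 5).
v_1 = A·v_0 = (2, 6, 6).
v_2 = A·v_1 = (6, 5, 6).
v_3 = A·v_2 = (1, 5, 6).
v_4 = A·v_3 = (0, 1, 0).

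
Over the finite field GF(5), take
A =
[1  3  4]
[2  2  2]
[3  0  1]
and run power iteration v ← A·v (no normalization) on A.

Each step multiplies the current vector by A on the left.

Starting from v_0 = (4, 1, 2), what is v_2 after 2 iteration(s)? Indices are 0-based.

v_0 = (4, 1, 2).
v_1 = A·v_0 = (0, 4, 4).
v_2 = A·v_1 = (3, 1, 4).

v_2 = (3, 1, 4)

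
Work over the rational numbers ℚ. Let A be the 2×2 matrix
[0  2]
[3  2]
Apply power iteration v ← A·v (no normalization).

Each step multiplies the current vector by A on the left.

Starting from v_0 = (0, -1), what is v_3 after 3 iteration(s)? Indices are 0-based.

v_0 = (0, -1).
v_1 = A·v_0 = (-2, -2).
v_2 = A·v_1 = (-4, -10).
v_3 = A·v_2 = (-20, -32).

v_3 = (-20, -32)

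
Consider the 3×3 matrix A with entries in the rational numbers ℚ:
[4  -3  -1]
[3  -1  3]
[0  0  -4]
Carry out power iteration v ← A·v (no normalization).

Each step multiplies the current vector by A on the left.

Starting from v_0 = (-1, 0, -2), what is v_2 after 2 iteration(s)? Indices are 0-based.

v_0 = (-1, 0, -2).
v_1 = A·v_0 = (-2, -9, 8).
v_2 = A·v_1 = (11, 27, -32).

v_2 = (11, 27, -32)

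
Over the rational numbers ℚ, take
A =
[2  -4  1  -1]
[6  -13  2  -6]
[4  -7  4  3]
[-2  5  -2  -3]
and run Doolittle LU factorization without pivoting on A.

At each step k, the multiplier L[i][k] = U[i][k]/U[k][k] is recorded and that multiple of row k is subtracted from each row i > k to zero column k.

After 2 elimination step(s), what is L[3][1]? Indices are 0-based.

[col 0] pivot 2
  R1 -= 3*R0 → (0, -1, -1, -3)  (L[1][0] := 3)
  R2 -= 2*R0 → (0, 1, 2, 5)  (L[2][0] := 2)
  R3 -= -1*R0 → (0, 1, -1, -4)  (L[3][0] := -1)
[col 1] pivot -1
  R2 -= -1*R1 → (0, 0, 1, 2)  (L[2][1] := -1)
  R3 -= -1*R1 → (0, 0, -2, -7)  (L[3][1] := -1)

L[3][1] = -1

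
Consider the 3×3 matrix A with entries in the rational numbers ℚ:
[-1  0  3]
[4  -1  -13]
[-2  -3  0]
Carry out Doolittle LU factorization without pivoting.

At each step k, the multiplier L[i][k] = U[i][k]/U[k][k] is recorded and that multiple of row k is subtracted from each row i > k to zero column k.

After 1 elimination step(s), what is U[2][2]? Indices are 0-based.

U[2][2] = -6

Step 1: pivot at (0,0) is -1.
  row1 ← row1 − (-4)·row0  ⇒  L[1][0]=-4, U row1=(0, -1, -1)
  row2 ← row2 − (2)·row0  ⇒  L[2][0]=2, U row2=(0, -3, -6)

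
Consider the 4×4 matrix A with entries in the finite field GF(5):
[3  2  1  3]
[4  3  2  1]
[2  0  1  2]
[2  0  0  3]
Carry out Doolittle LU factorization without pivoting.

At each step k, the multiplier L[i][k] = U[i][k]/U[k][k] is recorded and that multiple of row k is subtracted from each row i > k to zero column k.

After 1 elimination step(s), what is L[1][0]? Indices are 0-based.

L[1][0] = 3

k=0: U[0][0]=3
  eliminate (1,0): mult=3, new row 1: (0, 2, 4, 2); set L[1][0]=3
  eliminate (2,0): mult=4, new row 2: (0, 2, 2, 0); set L[2][0]=4
  eliminate (3,0): mult=4, new row 3: (0, 2, 1, 1); set L[3][0]=4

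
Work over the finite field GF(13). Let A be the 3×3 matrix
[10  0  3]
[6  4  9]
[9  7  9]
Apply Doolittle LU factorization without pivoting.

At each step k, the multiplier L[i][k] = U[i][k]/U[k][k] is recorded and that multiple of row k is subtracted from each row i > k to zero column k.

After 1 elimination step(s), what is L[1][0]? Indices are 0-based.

L[1][0] = 11

k=0: U[0][0]=10
  eliminate (1,0): mult=11, new row 1: (0, 4, 2); set L[1][0]=11
  eliminate (2,0): mult=10, new row 2: (0, 7, 5); set L[2][0]=10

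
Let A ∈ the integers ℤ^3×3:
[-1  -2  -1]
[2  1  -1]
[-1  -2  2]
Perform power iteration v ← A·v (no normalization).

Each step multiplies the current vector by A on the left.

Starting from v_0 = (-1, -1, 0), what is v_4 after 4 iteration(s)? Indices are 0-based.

v_0 = (-1, -1, 0).
v_1 = A·v_0 = (3, -3, 3).
v_2 = A·v_1 = (0, 0, 9).
v_3 = A·v_2 = (-9, -9, 18).
v_4 = A·v_3 = (9, -45, 63).

v_4 = (9, -45, 63)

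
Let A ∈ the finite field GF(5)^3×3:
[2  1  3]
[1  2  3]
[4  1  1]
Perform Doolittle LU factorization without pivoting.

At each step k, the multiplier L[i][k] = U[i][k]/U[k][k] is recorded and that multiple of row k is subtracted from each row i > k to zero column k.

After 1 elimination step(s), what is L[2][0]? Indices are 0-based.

[col 0] pivot 2
  R1 -= 3*R0 → (0, 4, 4)  (L[1][0] := 3)
  R2 -= 2*R0 → (0, 4, 0)  (L[2][0] := 2)

L[2][0] = 2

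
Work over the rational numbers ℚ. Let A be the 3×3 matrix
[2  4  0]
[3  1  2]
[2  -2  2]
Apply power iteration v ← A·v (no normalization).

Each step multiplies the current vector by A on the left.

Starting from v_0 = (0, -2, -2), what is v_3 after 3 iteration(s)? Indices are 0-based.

v_3 = (-200, -158, -28)

v_0 = (0, -2, -2).
v_1 = A·v_0 = (-8, -6, 0).
v_2 = A·v_1 = (-40, -30, -4).
v_3 = A·v_2 = (-200, -158, -28).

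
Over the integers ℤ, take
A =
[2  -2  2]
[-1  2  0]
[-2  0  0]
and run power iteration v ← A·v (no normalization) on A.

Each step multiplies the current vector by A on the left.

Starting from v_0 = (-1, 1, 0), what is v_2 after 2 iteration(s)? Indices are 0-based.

v_2 = (-10, 10, 8)

v_0 = (-1, 1, 0).
v_1 = A·v_0 = (-4, 3, 2).
v_2 = A·v_1 = (-10, 10, 8).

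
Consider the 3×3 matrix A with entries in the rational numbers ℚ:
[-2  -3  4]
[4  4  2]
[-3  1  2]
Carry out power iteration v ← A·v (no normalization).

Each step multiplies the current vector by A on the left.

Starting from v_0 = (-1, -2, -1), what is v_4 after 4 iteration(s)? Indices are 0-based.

v_0 = (-1, -2, -1).
v_1 = A·v_0 = (4, -14, -1).
v_2 = A·v_1 = (30, -42, -28).
v_3 = A·v_2 = (-46, -104, -188).
v_4 = A·v_3 = (-348, -976, -342).

v_4 = (-348, -976, -342)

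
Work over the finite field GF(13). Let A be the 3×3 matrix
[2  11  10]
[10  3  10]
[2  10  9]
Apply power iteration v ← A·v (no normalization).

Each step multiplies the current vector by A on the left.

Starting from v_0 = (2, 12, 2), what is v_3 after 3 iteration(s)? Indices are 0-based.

v_0 = (2, 12, 2).
v_1 = A·v_0 = (0, 11, 12).
v_2 = A·v_1 = (7, 10, 10).
v_3 = A·v_2 = (3, 5, 9).

v_3 = (3, 5, 9)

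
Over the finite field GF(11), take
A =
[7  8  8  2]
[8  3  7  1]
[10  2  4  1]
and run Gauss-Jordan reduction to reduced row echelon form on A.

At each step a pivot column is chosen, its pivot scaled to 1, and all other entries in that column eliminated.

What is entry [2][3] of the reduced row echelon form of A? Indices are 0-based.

M[2][3] = 3

step 1: normalize row 0 (÷7) = (1, 9, 9, 5)
  row 1: subtract 8×row0 = (0, 8, 1, 5)
  row 2: subtract 10×row0 = (0, 0, 2, 6)
step 2: normalize row 1 (÷8) = (0, 1, 7, 2)
  row 0: subtract 9×row1 = (1, 0, 1, 9)
step 3: normalize row 2 (÷2) = (0, 0, 1, 3)
  row 0: subtract 1×row2 = (1, 0, 0, 6)
  row 1: subtract 7×row2 = (0, 1, 0, 3)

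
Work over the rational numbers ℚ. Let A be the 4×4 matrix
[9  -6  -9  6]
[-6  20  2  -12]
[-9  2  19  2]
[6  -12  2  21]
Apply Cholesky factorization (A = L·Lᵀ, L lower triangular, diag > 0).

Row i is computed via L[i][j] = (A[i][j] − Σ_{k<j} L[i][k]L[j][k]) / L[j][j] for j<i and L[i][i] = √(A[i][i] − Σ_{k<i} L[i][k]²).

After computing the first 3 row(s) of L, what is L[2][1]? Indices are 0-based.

L[2][1] = -1

Step 1: L[0][0] = √(9) = 3.
  L[1][0] = (-6) / L[0][0] = -2.
Step 2: L[1][1] = √(16) = 4.
  L[2][0] = (-9) / L[0][0] = -3.
  L[2][1] = (-4) / L[1][1] = -1.
Step 3: L[2][2] = √(9) = 3.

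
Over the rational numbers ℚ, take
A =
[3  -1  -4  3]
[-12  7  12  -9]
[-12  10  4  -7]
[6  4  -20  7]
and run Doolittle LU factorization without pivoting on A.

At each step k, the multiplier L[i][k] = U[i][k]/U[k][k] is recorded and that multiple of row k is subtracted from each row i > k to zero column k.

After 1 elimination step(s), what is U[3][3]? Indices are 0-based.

[col 0] pivot 3
  R1 -= -4*R0 → (0, 3, -4, 3)  (L[1][0] := -4)
  R2 -= -4*R0 → (0, 6, -12, 5)  (L[2][0] := -4)
  R3 -= 2*R0 → (0, 6, -12, 1)  (L[3][0] := 2)

U[3][3] = 1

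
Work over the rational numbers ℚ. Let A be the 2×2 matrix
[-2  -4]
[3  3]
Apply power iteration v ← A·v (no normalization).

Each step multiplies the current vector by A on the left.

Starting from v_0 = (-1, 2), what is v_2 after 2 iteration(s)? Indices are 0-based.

v_2 = (0, -9)

v_0 = (-1, 2).
v_1 = A·v_0 = (-6, 3).
v_2 = A·v_1 = (0, -9).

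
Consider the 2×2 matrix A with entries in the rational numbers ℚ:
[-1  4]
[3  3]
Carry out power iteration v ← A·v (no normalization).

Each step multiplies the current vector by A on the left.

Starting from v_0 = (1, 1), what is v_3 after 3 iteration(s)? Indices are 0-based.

v_0 = (1, 1).
v_1 = A·v_0 = (3, 6).
v_2 = A·v_1 = (21, 27).
v_3 = A·v_2 = (87, 144).

v_3 = (87, 144)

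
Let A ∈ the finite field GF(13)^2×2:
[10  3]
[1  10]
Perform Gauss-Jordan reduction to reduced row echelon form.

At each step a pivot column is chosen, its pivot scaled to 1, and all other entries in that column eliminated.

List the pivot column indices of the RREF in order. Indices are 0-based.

[1] R0 /= 10  ⇒  (1, 12)
     R1 -= 1·R0  ⇒  (0, 11)
[2] R1 /= 11  ⇒  (0, 1)
     R0 -= 12·R1  ⇒  (1, 0)

pivot columns: 0, 1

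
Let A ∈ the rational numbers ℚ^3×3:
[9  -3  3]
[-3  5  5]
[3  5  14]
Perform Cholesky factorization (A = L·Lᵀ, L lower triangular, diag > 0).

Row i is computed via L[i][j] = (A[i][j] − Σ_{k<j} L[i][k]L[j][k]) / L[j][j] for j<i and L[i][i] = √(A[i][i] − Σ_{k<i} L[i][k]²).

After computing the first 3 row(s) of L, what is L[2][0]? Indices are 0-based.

L[2][0] = 1

Step 1: L[0][0] = √(9) = 3.
  L[1][0] = (-3) / L[0][0] = -1.
Step 2: L[1][1] = √(4) = 2.
  L[2][0] = (3) / L[0][0] = 1.
  L[2][1] = (6) / L[1][1] = 3.
Step 3: L[2][2] = √(4) = 2.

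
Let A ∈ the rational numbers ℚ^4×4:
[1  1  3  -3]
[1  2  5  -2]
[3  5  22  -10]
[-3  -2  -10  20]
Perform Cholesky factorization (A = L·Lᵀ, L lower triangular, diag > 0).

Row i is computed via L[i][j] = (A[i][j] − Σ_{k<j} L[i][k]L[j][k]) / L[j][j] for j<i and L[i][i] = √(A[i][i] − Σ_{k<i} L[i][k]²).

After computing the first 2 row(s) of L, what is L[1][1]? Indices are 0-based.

Step 1: L[0][0] = √(1) = 1.
  L[1][0] = (1) / L[0][0] = 1.
Step 2: L[1][1] = √(1) = 1.

L[1][1] = 1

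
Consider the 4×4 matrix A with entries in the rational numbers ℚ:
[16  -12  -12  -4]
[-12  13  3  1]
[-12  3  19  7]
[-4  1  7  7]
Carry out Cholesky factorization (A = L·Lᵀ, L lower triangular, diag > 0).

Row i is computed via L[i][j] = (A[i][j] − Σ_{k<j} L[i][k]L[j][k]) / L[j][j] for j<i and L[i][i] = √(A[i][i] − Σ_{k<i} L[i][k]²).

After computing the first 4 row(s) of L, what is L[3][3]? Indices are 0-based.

Step 1: L[0][0] = √(16) = 4.
  L[1][0] = (-12) / L[0][0] = -3.
Step 2: L[1][1] = √(4) = 2.
  L[2][0] = (-12) / L[0][0] = -3.
  L[2][1] = (-6) / L[1][1] = -3.
Step 3: L[2][2] = √(1) = 1.
  L[3][0] = (-4) / L[0][0] = -1.
  L[3][1] = (-2) / L[1][1] = -1.
  L[3][2] = (1) / L[2][2] = 1.
Step 4: L[3][3] = √(4) = 2.

L[3][3] = 2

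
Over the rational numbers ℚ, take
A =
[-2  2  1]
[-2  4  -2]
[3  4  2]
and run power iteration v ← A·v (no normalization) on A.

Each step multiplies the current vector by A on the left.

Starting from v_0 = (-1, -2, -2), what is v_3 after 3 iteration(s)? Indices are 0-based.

v_0 = (-1, -2, -2).
v_1 = A·v_0 = (-4, -2, -15).
v_2 = A·v_1 = (-11, 30, -50).
v_3 = A·v_2 = (32, 242, -13).

v_3 = (32, 242, -13)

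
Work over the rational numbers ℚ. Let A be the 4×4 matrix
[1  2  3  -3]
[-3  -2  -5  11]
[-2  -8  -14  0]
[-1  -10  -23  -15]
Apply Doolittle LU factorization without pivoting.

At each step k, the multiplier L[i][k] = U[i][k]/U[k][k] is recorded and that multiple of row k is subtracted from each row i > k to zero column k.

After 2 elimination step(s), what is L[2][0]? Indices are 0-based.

k=0: U[0][0]=1
  eliminate (1,0): mult=-3, new row 1: (0, 4, 4, 2); set L[1][0]=-3
  eliminate (2,0): mult=-2, new row 2: (0, -4, -8, -6); set L[2][0]=-2
  eliminate (3,0): mult=-1, new row 3: (0, -8, -20, -18); set L[3][0]=-1
k=1: U[1][1]=4
  eliminate (2,1): mult=-1, new row 2: (0, 0, -4, -4); set L[2][1]=-1
  eliminate (3,1): mult=-2, new row 3: (0, 0, -12, -14); set L[3][1]=-2

L[2][0] = -2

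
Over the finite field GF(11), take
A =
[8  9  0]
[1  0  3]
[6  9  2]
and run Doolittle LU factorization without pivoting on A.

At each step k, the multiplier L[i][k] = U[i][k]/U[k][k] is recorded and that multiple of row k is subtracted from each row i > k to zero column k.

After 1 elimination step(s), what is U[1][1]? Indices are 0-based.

U[1][1] = 3

k=0: U[0][0]=8
  eliminate (1,0): mult=7, new row 1: (0, 3, 3); set L[1][0]=7
  eliminate (2,0): mult=9, new row 2: (0, 5, 2); set L[2][0]=9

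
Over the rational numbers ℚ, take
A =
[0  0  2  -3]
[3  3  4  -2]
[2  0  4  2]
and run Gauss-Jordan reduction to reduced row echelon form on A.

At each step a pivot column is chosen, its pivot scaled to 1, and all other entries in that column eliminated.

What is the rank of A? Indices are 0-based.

rank = 3

pivot(0,0): swap R0↔R1
pivot(0,0)=3: scale R0 → (1, 1, 4/3, -2/3)
  clear (2,0): R2 −= (2)R0 → (0, -2, 4/3, 10/3)
pivot(1,1): swap R1↔R2
pivot(1,1)=-2: scale R1 → (0, 1, -2/3, -5/3)
  clear (0,1): R0 −= (1)R1 → (1, 0, 2, 1)
pivot(2,2)=2: scale R2 → (0, 0, 1, -3/2)
  clear (0,2): R0 −= (2)R2 → (1, 0, 0, 4)
  clear (1,2): R1 −= (-2/3)R2 → (0, 1, 0, -8/3)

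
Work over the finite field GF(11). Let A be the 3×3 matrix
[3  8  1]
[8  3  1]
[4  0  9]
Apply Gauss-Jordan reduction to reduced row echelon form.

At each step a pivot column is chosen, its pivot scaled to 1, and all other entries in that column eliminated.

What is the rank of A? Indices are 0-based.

[1] R0 /= 3  ⇒  (1, 10, 4)
     R1 -= 8·R0  ⇒  (0, 0, 2)
     R2 -= 4·R0  ⇒  (0, 4, 4)
[2] R1 <-> R2
[2] R1 /= 4  ⇒  (0, 1, 1)
     R0 -= 10·R1  ⇒  (1, 0, 5)
[3] R2 /= 2  ⇒  (0, 0, 1)
     R0 -= 5·R2  ⇒  (1, 0, 0)
     R1 -= 1·R2  ⇒  (0, 1, 0)

rank = 3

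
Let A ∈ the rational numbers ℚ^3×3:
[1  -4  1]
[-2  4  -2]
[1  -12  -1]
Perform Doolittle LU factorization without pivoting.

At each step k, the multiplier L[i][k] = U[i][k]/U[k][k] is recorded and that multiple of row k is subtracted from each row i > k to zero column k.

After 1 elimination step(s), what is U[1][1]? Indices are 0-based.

Step 1: pivot at (0,0) is 1.
  row1 ← row1 − (-2)·row0  ⇒  L[1][0]=-2, U row1=(0, -4, 0)
  row2 ← row2 − (1)·row0  ⇒  L[2][0]=1, U row2=(0, -8, -2)

U[1][1] = -4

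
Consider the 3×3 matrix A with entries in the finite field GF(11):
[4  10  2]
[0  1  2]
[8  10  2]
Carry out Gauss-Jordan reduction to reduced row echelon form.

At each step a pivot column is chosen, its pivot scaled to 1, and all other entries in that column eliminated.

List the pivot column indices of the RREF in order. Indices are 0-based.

pivot columns: 0, 1, 2

step 1: normalize row 0 (÷4) = (1, 8, 6)
  row 2: subtract 8×row0 = (0, 1, 9)
step 2: normalize row 1 (÷1) = (0, 1, 2)
  row 0: subtract 8×row1 = (1, 0, 1)
  row 2: subtract 1×row1 = (0, 0, 7)
step 3: normalize row 2 (÷7) = (0, 0, 1)
  row 0: subtract 1×row2 = (1, 0, 0)
  row 1: subtract 2×row2 = (0, 1, 0)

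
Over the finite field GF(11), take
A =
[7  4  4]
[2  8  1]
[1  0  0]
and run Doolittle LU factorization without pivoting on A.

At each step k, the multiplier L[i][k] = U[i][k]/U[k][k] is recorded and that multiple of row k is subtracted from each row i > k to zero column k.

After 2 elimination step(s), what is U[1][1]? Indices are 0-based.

Step 1: pivot at (0,0) is 7.
  row1 ← row1 − (5)·row0  ⇒  L[1][0]=5, U row1=(0, 10, 3)
  row2 ← row2 − (8)·row0  ⇒  L[2][0]=8, U row2=(0, 1, 1)
Step 2: pivot at (1,1) is 10.
  row2 ← row2 − (10)·row1  ⇒  L[2][1]=10, U row2=(0, 0, 4)

U[1][1] = 10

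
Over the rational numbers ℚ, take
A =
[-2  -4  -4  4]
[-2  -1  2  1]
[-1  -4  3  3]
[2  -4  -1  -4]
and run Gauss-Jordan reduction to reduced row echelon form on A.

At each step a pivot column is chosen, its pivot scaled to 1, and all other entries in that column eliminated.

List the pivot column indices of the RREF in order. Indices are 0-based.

pivot columns: 0, 1, 2, 3

[1] R0 /= -2  ⇒  (1, 2, 2, -2)
     R1 -= -2·R0  ⇒  (0, 3, 6, -3)
     R2 -= -1·R0  ⇒  (0, -2, 5, 1)
     R3 -= 2·R0  ⇒  (0, -8, -5, 0)
[2] R1 /= 3  ⇒  (0, 1, 2, -1)
     R0 -= 2·R1  ⇒  (1, 0, -2, 0)
     R2 -= -2·R1  ⇒  (0, 0, 9, -1)
     R3 -= -8·R1  ⇒  (0, 0, 11, -8)
[3] R2 /= 9  ⇒  (0, 0, 1, -1/9)
     R0 -= -2·R2  ⇒  (1, 0, 0, -2/9)
     R1 -= 2·R2  ⇒  (0, 1, 0, -7/9)
     R3 -= 11·R2  ⇒  (0, 0, 0, -61/9)
[4] R3 /= -61/9  ⇒  (0, 0, 0, 1)
     R0 -= -2/9·R3  ⇒  (1, 0, 0, 0)
     R1 -= -7/9·R3  ⇒  (0, 1, 0, 0)
     R2 -= -1/9·R3  ⇒  (0, 0, 1, 0)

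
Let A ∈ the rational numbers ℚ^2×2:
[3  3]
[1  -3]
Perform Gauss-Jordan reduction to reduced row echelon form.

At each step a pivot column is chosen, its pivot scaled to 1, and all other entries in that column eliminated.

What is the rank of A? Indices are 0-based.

[1] R0 /= 3  ⇒  (1, 1)
     R1 -= 1·R0  ⇒  (0, -4)
[2] R1 /= -4  ⇒  (0, 1)
     R0 -= 1·R1  ⇒  (1, 0)

rank = 2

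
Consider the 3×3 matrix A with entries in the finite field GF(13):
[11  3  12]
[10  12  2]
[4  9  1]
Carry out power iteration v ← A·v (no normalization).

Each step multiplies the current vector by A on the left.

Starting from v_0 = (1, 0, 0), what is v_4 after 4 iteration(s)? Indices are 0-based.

v_0 = (1, 0, 0).
v_1 = A·v_0 = (11, 10, 4).
v_2 = A·v_1 = (4, 4, 8).
v_3 = A·v_2 = (9, 0, 8).
v_4 = A·v_3 = (0, 2, 5).

v_4 = (0, 2, 5)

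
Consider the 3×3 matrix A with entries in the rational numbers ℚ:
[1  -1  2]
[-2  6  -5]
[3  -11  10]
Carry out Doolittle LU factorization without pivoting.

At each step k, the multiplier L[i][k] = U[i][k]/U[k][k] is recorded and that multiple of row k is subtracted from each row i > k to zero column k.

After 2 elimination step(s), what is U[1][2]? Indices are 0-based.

U[1][2] = -1

Step 1: pivot at (0,0) is 1.
  row1 ← row1 − (-2)·row0  ⇒  L[1][0]=-2, U row1=(0, 4, -1)
  row2 ← row2 − (3)·row0  ⇒  L[2][0]=3, U row2=(0, -8, 4)
Step 2: pivot at (1,1) is 4.
  row2 ← row2 − (-2)·row1  ⇒  L[2][1]=-2, U row2=(0, 0, 2)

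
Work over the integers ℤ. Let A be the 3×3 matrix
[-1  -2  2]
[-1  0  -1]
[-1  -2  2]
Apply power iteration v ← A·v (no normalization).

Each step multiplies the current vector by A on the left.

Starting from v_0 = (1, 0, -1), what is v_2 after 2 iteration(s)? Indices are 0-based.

v_2 = (-3, 6, -3)

v_0 = (1, 0, -1).
v_1 = A·v_0 = (-3, 0, -3).
v_2 = A·v_1 = (-3, 6, -3).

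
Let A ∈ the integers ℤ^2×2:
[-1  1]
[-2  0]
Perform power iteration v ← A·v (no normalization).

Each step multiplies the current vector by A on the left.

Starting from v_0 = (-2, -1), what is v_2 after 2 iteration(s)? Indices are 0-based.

v_2 = (3, -2)

v_0 = (-2, -1).
v_1 = A·v_0 = (1, 4).
v_2 = A·v_1 = (3, -2).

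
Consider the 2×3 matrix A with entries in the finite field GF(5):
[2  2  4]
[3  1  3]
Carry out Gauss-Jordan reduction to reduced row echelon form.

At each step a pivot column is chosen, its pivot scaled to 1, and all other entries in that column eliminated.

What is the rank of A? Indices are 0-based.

[1] R0 /= 2  ⇒  (1, 1, 2)
     R1 -= 3·R0  ⇒  (0, 3, 2)
[2] R1 /= 3  ⇒  (0, 1, 4)
     R0 -= 1·R1  ⇒  (1, 0, 3)

rank = 2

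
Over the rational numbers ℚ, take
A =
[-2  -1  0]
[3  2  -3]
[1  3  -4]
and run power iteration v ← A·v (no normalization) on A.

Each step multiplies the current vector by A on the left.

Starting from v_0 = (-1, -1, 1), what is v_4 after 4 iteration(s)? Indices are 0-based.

v_4 = (35, -76, -36)

v_0 = (-1, -1, 1).
v_1 = A·v_0 = (3, -8, -8).
v_2 = A·v_1 = (2, 17, 11).
v_3 = A·v_2 = (-21, 7, 9).
v_4 = A·v_3 = (35, -76, -36).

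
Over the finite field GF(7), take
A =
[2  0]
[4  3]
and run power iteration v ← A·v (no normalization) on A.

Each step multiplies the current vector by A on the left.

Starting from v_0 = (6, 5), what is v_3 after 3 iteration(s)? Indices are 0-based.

v_0 = (6, 5).
v_1 = A·v_0 = (5, 4).
v_2 = A·v_1 = (3, 4).
v_3 = A·v_2 = (6, 3).

v_3 = (6, 3)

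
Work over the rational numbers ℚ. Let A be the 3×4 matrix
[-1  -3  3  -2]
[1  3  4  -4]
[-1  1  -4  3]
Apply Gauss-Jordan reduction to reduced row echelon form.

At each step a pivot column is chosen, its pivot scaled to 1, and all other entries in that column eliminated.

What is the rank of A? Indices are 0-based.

[1] R0 /= -1  ⇒  (1, 3, -3, 2)
     R1 -= 1·R0  ⇒  (0, 0, 7, -6)
     R2 -= -1·R0  ⇒  (0, 4, -7, 5)
[2] R1 <-> R2
[2] R1 /= 4  ⇒  (0, 1, -7/4, 5/4)
     R0 -= 3·R1  ⇒  (1, 0, 9/4, -7/4)
[3] R2 /= 7  ⇒  (0, 0, 1, -6/7)
     R0 -= 9/4·R2  ⇒  (1, 0, 0, 5/28)
     R1 -= -7/4·R2  ⇒  (0, 1, 0, -1/4)

rank = 3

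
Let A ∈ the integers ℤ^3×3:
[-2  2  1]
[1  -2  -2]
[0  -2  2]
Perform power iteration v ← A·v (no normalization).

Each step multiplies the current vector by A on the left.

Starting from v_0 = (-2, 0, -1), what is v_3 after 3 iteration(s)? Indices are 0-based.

v_0 = (-2, 0, -1).
v_1 = A·v_0 = (3, 0, -2).
v_2 = A·v_1 = (-8, 7, -4).
v_3 = A·v_2 = (26, -14, -22).

v_3 = (26, -14, -22)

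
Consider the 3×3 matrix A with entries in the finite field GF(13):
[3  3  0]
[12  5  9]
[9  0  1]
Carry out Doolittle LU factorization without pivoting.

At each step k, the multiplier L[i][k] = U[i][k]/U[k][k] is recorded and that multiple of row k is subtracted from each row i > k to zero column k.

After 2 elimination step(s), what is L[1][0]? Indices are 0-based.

L[1][0] = 4

Step 1: pivot at (0,0) is 3.
  row1 ← row1 − (4)·row0  ⇒  L[1][0]=4, U row1=(0, 6, 9)
  row2 ← row2 − (3)·row0  ⇒  L[2][0]=3, U row2=(0, 4, 1)
Step 2: pivot at (1,1) is 6.
  row2 ← row2 − (5)·row1  ⇒  L[2][1]=5, U row2=(0, 0, 8)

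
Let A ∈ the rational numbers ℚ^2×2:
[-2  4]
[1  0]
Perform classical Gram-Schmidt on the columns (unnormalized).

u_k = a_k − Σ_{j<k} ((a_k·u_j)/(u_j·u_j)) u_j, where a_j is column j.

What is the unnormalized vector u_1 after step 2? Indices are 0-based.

u_1 = (4/5, 8/5)

Step 1: u_0 = a_0 = (-2, 1).
Step 2: u_1 = a_1 − (-8/5)·u_0 = (4/5, 8/5).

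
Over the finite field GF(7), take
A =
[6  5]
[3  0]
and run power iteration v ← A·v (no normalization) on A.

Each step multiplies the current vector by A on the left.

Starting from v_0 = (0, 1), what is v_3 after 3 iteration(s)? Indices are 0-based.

v_0 = (0, 1).
v_1 = A·v_0 = (5, 0).
v_2 = A·v_1 = (2, 1).
v_3 = A·v_2 = (3, 6).

v_3 = (3, 6)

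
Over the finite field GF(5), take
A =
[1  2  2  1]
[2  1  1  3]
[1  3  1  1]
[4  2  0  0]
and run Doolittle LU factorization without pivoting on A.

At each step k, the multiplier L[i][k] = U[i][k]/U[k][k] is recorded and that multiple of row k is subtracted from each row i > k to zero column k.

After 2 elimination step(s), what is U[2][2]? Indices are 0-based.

U[2][2] = 3

k=0: U[0][0]=1
  eliminate (1,0): mult=2, new row 1: (0, 2, 2, 1); set L[1][0]=2
  eliminate (2,0): mult=1, new row 2: (0, 1, 4, 0); set L[2][0]=1
  eliminate (3,0): mult=4, new row 3: (0, 4, 2, 1); set L[3][0]=4
k=1: U[1][1]=2
  eliminate (2,1): mult=3, new row 2: (0, 0, 3, 2); set L[2][1]=3
  eliminate (3,1): mult=2, new row 3: (0, 0, 3, 4); set L[3][1]=2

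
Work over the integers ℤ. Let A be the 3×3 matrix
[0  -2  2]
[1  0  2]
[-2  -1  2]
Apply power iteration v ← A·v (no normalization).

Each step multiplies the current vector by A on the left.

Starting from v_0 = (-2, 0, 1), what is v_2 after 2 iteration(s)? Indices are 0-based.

v_0 = (-2, 0, 1).
v_1 = A·v_0 = (2, 0, 6).
v_2 = A·v_1 = (12, 14, 8).

v_2 = (12, 14, 8)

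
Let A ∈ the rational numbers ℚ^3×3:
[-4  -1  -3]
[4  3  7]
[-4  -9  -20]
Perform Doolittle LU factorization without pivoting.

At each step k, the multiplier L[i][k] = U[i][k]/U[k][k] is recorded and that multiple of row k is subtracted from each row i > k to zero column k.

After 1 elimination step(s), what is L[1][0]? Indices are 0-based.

L[1][0] = -1

k=0: U[0][0]=-4
  eliminate (1,0): mult=-1, new row 1: (0, 2, 4); set L[1][0]=-1
  eliminate (2,0): mult=1, new row 2: (0, -8, -17); set L[2][0]=1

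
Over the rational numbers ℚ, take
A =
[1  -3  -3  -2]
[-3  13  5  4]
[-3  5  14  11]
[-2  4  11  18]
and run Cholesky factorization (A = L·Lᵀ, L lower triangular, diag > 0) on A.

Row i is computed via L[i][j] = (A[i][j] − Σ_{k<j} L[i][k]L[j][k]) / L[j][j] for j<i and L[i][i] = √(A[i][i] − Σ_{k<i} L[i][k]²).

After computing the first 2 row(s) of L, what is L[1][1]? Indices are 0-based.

L[1][1] = 2

Step 1: L[0][0] = √(1) = 1.
  L[1][0] = (-3) / L[0][0] = -3.
Step 2: L[1][1] = √(4) = 2.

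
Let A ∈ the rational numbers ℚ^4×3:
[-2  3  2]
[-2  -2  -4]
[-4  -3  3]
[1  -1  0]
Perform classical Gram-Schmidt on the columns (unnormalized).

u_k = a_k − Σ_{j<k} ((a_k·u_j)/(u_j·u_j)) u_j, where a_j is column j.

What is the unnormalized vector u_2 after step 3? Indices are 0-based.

Step 1: u_0 = a_0 = (-2, -2, -4, 1).
Step 2: u_1 = a_1 − (9/25)·u_0 = (93/25, -32/25, -39/25, -34/25).
Step 3: u_2 = a_2 − (-8/25)·u_0 − (197/494)·u_1 = (-61/494, -1020/247, 89/38, 213/247).

u_2 = (-61/494, -1020/247, 89/38, 213/247)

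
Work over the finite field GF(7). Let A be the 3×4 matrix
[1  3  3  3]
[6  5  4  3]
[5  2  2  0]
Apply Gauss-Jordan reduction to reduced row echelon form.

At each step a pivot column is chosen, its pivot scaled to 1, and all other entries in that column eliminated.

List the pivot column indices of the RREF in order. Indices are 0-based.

[1] R0 /= 1  ⇒  (1, 3, 3, 3)
     R1 -= 6·R0  ⇒  (0, 1, 0, 6)
     R2 -= 5·R0  ⇒  (0, 1, 1, 6)
[2] R1 /= 1  ⇒  (0, 1, 0, 6)
     R0 -= 3·R1  ⇒  (1, 0, 3, 6)
     R2 -= 1·R1  ⇒  (0, 0, 1, 0)
[3] R2 /= 1  ⇒  (0, 0, 1, 0)
     R0 -= 3·R2  ⇒  (1, 0, 0, 6)

pivot columns: 0, 1, 2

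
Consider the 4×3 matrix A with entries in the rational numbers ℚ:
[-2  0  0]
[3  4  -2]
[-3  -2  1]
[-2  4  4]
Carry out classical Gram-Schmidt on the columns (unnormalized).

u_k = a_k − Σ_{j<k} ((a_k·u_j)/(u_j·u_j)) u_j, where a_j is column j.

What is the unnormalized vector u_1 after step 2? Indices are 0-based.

Step 1: u_0 = a_0 = (-2, 3, -3, -2).
Step 2: u_1 = a_1 − (5/13)·u_0 = (10/13, 37/13, -11/13, 62/13).

u_1 = (10/13, 37/13, -11/13, 62/13)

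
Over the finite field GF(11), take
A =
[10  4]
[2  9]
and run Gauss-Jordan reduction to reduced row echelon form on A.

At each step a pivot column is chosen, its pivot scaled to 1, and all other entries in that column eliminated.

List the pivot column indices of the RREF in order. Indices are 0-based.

pivot columns: 0, 1

pivot(0,0)=10: scale R0 → (1, 7)
  clear (1,0): R1 −= (2)R0 → (0, 6)
pivot(1,1)=6: scale R1 → (0, 1)
  clear (0,1): R0 −= (7)R1 → (1, 0)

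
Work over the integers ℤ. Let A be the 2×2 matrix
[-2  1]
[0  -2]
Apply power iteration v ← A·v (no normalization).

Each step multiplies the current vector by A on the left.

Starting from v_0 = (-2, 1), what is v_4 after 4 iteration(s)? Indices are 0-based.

v_0 = (-2, 1).
v_1 = A·v_0 = (5, -2).
v_2 = A·v_1 = (-12, 4).
v_3 = A·v_2 = (28, -8).
v_4 = A·v_3 = (-64, 16).

v_4 = (-64, 16)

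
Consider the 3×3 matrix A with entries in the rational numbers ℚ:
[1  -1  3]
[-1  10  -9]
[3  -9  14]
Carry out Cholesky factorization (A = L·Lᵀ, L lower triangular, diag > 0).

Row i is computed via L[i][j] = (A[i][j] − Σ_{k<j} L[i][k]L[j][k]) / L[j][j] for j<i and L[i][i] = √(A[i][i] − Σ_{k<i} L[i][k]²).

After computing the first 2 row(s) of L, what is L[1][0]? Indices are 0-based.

Step 1: L[0][0] = √(1) = 1.
  L[1][0] = (-1) / L[0][0] = -1.
Step 2: L[1][1] = √(9) = 3.

L[1][0] = -1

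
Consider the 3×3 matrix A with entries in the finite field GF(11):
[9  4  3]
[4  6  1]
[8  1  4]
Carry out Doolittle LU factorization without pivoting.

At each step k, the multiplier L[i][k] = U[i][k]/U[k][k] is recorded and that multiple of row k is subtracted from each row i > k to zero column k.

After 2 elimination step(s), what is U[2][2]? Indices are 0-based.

U[2][2] = 2

Step 1: pivot at (0,0) is 9.
  row1 ← row1 − (9)·row0  ⇒  L[1][0]=9, U row1=(0, 3, 7)
  row2 ← row2 − (7)·row0  ⇒  L[2][0]=7, U row2=(0, 6, 5)
Step 2: pivot at (1,1) is 3.
  row2 ← row2 − (2)·row1  ⇒  L[2][1]=2, U row2=(0, 0, 2)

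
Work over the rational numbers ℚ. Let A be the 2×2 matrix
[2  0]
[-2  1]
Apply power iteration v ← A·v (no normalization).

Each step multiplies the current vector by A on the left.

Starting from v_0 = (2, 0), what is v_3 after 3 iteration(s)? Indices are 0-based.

v_0 = (2, 0).
v_1 = A·v_0 = (4, -4).
v_2 = A·v_1 = (8, -12).
v_3 = A·v_2 = (16, -28).

v_3 = (16, -28)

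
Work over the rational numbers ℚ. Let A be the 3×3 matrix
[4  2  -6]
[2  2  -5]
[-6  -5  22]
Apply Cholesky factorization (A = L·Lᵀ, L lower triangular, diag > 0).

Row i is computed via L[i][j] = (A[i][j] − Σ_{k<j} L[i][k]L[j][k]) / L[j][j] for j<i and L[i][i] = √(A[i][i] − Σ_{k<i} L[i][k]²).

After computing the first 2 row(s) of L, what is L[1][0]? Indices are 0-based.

L[1][0] = 1

Step 1: L[0][0] = √(4) = 2.
  L[1][0] = (2) / L[0][0] = 1.
Step 2: L[1][1] = √(1) = 1.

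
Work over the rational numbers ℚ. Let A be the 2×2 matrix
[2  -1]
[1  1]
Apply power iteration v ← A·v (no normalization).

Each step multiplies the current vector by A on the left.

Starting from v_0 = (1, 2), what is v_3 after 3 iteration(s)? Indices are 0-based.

v_3 = (-9, 0)

v_0 = (1, 2).
v_1 = A·v_0 = (0, 3).
v_2 = A·v_1 = (-3, 3).
v_3 = A·v_2 = (-9, 0).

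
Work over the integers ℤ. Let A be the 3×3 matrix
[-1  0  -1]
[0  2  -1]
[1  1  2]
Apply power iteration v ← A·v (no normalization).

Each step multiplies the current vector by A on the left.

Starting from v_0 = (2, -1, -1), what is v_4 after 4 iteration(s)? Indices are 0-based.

v_4 = (5, 11, -10)

v_0 = (2, -1, -1).
v_1 = A·v_0 = (-1, -1, -1).
v_2 = A·v_1 = (2, -1, -4).
v_3 = A·v_2 = (2, 2, -7).
v_4 = A·v_3 = (5, 11, -10).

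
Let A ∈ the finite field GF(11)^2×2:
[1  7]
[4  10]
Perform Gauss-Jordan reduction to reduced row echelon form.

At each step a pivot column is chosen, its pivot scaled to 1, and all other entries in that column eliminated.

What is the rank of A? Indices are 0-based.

step 1: normalize row 0 (÷1) = (1, 7)
  row 1: subtract 4×row0 = (0, 4)
step 2: normalize row 1 (÷4) = (0, 1)
  row 0: subtract 7×row1 = (1, 0)

rank = 2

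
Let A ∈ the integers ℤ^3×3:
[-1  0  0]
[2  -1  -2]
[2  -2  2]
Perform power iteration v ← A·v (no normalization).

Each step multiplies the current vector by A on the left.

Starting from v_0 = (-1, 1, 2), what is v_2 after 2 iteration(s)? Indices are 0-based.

v_0 = (-1, 1, 2).
v_1 = A·v_0 = (1, -7, 0).
v_2 = A·v_1 = (-1, 9, 16).

v_2 = (-1, 9, 16)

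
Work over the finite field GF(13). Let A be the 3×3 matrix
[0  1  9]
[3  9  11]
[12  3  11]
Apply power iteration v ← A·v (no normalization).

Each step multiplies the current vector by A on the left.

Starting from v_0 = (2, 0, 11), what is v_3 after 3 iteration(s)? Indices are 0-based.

v_0 = (2, 0, 11).
v_1 = A·v_0 = (8, 10, 2).
v_2 = A·v_1 = (2, 6, 5).
v_3 = A·v_2 = (12, 11, 6).

v_3 = (12, 11, 6)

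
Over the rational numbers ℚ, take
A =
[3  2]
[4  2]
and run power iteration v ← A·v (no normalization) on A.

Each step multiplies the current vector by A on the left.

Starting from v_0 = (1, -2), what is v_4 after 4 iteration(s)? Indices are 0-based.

v_0 = (1, -2).
v_1 = A·v_0 = (-1, 0).
v_2 = A·v_1 = (-3, -4).
v_3 = A·v_2 = (-17, -20).
v_4 = A·v_3 = (-91, -108).

v_4 = (-91, -108)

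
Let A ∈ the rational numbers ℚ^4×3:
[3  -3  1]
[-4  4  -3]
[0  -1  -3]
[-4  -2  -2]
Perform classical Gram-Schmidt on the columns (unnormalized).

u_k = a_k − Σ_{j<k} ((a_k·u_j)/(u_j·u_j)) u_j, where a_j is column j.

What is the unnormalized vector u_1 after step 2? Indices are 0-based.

Step 1: u_0 = a_0 = (3, -4, 0, -4).
Step 2: u_1 = a_1 − (-17/41)·u_0 = (-72/41, 96/41, -1, -150/41).

u_1 = (-72/41, 96/41, -1, -150/41)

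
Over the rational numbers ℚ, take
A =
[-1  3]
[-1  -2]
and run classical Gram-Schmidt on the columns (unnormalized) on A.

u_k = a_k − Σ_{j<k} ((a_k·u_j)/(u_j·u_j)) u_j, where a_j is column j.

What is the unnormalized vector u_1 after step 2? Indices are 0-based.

Step 1: u_0 = a_0 = (-1, -1).
Step 2: u_1 = a_1 − (-1/2)·u_0 = (5/2, -5/2).

u_1 = (5/2, -5/2)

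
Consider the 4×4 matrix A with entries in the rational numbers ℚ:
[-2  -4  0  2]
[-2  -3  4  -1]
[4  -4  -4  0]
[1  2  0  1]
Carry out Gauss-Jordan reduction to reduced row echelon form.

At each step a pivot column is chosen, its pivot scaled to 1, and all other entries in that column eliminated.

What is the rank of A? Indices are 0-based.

[1] R0 /= -2  ⇒  (1, 2, 0, -1)
     R1 -= -2·R0  ⇒  (0, 1, 4, -3)
     R2 -= 4·R0  ⇒  (0, -12, -4, 4)
     R3 -= 1·R0  ⇒  (0, 0, 0, 2)
[2] R1 /= 1  ⇒  (0, 1, 4, -3)
     R0 -= 2·R1  ⇒  (1, 0, -8, 5)
     R2 -= -12·R1  ⇒  (0, 0, 44, -32)
[3] R2 /= 44  ⇒  (0, 0, 1, -8/11)
     R0 -= -8·R2  ⇒  (1, 0, 0, -9/11)
     R1 -= 4·R2  ⇒  (0, 1, 0, -1/11)
[4] R3 /= 2  ⇒  (0, 0, 0, 1)
     R0 -= -9/11·R3  ⇒  (1, 0, 0, 0)
     R1 -= -1/11·R3  ⇒  (0, 1, 0, 0)
     R2 -= -8/11·R3  ⇒  (0, 0, 1, 0)

rank = 4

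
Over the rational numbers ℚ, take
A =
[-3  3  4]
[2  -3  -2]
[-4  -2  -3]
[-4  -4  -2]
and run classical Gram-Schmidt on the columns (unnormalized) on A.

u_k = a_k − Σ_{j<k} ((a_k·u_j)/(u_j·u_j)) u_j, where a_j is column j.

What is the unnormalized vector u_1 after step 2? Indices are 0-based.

u_1 = (18/5, -17/5, -6/5, -16/5)

Step 1: u_0 = a_0 = (-3, 2, -4, -4).
Step 2: u_1 = a_1 − (1/5)·u_0 = (18/5, -17/5, -6/5, -16/5).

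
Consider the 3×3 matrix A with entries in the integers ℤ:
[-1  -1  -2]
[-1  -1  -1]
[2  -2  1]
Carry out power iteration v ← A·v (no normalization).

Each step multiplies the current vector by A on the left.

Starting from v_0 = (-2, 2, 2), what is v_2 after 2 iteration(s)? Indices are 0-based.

v_0 = (-2, 2, 2).
v_1 = A·v_0 = (-4, -2, -6).
v_2 = A·v_1 = (18, 12, -10).

v_2 = (18, 12, -10)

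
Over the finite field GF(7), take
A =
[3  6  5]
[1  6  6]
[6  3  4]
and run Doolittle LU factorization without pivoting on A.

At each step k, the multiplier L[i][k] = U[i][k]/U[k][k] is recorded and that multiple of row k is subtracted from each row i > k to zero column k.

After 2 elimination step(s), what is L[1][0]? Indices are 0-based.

L[1][0] = 5

k=0: U[0][0]=3
  eliminate (1,0): mult=5, new row 1: (0, 4, 2); set L[1][0]=5
  eliminate (2,0): mult=2, new row 2: (0, 5, 1); set L[2][0]=2
k=1: U[1][1]=4
  eliminate (2,1): mult=3, new row 2: (0, 0, 2); set L[2][1]=3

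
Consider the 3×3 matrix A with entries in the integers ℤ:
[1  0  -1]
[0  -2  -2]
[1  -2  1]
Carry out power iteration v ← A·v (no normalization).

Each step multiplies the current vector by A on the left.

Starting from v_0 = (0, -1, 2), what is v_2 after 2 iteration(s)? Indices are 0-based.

v_2 = (-6, -4, 6)

v_0 = (0, -1, 2).
v_1 = A·v_0 = (-2, -2, 4).
v_2 = A·v_1 = (-6, -4, 6).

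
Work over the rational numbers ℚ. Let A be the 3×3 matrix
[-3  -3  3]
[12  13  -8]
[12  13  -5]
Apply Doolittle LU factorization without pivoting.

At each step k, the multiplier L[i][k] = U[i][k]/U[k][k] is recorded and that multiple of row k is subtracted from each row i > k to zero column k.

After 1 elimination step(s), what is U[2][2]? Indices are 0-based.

U[2][2] = 7

k=0: U[0][0]=-3
  eliminate (1,0): mult=-4, new row 1: (0, 1, 4); set L[1][0]=-4
  eliminate (2,0): mult=-4, new row 2: (0, 1, 7); set L[2][0]=-4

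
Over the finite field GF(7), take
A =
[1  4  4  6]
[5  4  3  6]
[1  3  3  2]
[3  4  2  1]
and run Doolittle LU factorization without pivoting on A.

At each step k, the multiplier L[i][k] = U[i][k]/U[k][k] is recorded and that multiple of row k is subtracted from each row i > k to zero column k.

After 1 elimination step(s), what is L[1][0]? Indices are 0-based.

L[1][0] = 5

k=0: U[0][0]=1
  eliminate (1,0): mult=5, new row 1: (0, 5, 4, 4); set L[1][0]=5
  eliminate (2,0): mult=1, new row 2: (0, 6, 6, 3); set L[2][0]=1
  eliminate (3,0): mult=3, new row 3: (0, 6, 4, 4); set L[3][0]=3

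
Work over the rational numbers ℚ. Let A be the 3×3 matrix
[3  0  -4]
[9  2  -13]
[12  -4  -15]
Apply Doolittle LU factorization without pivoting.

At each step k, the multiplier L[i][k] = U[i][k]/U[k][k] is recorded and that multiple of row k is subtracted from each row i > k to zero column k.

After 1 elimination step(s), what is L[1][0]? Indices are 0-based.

L[1][0] = 3

[col 0] pivot 3
  R1 -= 3*R0 → (0, 2, -1)  (L[1][0] := 3)
  R2 -= 4*R0 → (0, -4, 1)  (L[2][0] := 4)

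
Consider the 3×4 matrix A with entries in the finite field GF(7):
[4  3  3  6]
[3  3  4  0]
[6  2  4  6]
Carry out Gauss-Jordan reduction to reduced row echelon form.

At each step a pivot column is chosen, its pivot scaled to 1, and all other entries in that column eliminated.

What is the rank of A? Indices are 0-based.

step 1: normalize row 0 (÷4) = (1, 6, 6, 5)
  row 1: subtract 3×row0 = (0, 6, 0, 6)
  row 2: subtract 6×row0 = (0, 1, 3, 4)
step 2: normalize row 1 (÷6) = (0, 1, 0, 1)
  row 0: subtract 6×row1 = (1, 0, 6, 6)
  row 2: subtract 1×row1 = (0, 0, 3, 3)
step 3: normalize row 2 (÷3) = (0, 0, 1, 1)
  row 0: subtract 6×row2 = (1, 0, 0, 0)

rank = 3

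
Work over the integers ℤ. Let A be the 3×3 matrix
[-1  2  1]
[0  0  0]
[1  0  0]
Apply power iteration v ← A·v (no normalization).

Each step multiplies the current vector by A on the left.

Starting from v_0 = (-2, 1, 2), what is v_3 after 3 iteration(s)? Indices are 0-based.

v_3 = (14, 0, -8)

v_0 = (-2, 1, 2).
v_1 = A·v_0 = (6, 0, -2).
v_2 = A·v_1 = (-8, 0, 6).
v_3 = A·v_2 = (14, 0, -8).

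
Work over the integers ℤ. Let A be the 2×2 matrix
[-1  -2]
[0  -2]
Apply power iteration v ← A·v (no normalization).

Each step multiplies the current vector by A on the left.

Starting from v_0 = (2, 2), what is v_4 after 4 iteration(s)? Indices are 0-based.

v_4 = (62, 32)

v_0 = (2, 2).
v_1 = A·v_0 = (-6, -4).
v_2 = A·v_1 = (14, 8).
v_3 = A·v_2 = (-30, -16).
v_4 = A·v_3 = (62, 32).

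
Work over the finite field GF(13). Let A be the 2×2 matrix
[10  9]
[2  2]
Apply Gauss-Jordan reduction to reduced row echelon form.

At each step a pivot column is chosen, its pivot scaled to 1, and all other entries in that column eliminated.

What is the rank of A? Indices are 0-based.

rank = 2

pivot(0,0)=10: scale R0 → (1, 10)
  clear (1,0): R1 −= (2)R0 → (0, 8)
pivot(1,1)=8: scale R1 → (0, 1)
  clear (0,1): R0 −= (10)R1 → (1, 0)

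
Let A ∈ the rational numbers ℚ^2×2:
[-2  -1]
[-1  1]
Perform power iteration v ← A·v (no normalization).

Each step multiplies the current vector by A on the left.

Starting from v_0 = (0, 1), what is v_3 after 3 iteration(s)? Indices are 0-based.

v_3 = (-4, 1)

v_0 = (0, 1).
v_1 = A·v_0 = (-1, 1).
v_2 = A·v_1 = (1, 2).
v_3 = A·v_2 = (-4, 1).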